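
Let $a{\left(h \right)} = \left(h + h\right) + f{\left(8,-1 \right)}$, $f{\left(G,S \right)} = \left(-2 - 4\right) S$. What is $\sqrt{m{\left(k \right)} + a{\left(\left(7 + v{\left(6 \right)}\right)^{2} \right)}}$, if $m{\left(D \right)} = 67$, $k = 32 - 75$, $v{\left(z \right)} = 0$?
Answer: $3 \sqrt{19} \approx 13.077$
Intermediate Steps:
$f{\left(G,S \right)} = - 6 S$
$k = -43$ ($k = 32 - 75 = -43$)
$a{\left(h \right)} = 6 + 2 h$ ($a{\left(h \right)} = \left(h + h\right) - -6 = 2 h + 6 = 6 + 2 h$)
$\sqrt{m{\left(k \right)} + a{\left(\left(7 + v{\left(6 \right)}\right)^{2} \right)}} = \sqrt{67 + \left(6 + 2 \left(7 + 0\right)^{2}\right)} = \sqrt{67 + \left(6 + 2 \cdot 7^{2}\right)} = \sqrt{67 + \left(6 + 2 \cdot 49\right)} = \sqrt{67 + \left(6 + 98\right)} = \sqrt{67 + 104} = \sqrt{171} = 3 \sqrt{19}$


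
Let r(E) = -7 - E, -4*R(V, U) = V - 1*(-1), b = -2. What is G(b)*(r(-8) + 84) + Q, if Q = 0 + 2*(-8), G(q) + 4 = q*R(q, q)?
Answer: -797/2 ≈ -398.50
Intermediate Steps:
R(V, U) = -¼ - V/4 (R(V, U) = -(V - 1*(-1))/4 = -(V + 1)/4 = -(1 + V)/4 = -¼ - V/4)
G(q) = -4 + q*(-¼ - q/4)
Q = -16 (Q = 0 - 16 = -16)
G(b)*(r(-8) + 84) + Q = (-4 - ¼*(-2)*(1 - 2))*((-7 - 1*(-8)) + 84) - 16 = (-4 - ¼*(-2)*(-1))*((-7 + 8) + 84) - 16 = (-4 - ½)*(1 + 84) - 16 = -9/2*85 - 16 = -765/2 - 16 = -797/2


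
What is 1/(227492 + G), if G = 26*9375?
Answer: 1/471242 ≈ 2.1221e-6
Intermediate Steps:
G = 243750
1/(227492 + G) = 1/(227492 + 243750) = 1/471242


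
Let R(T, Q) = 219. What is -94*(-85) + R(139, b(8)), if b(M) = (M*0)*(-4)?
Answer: 8209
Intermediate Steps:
b(M) = 0 (b(M) = 0*(-4) = 0)
-94*(-85) + R(139, b(8)) = -94*(-85) + 219 = 7990 + 219 = 8209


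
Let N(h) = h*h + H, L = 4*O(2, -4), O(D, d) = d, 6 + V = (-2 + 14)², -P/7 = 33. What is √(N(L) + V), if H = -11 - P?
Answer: √614 ≈ 24.779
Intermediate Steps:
P = -231 (P = -7*33 = -231)
V = 138 (V = -6 + (-2 + 14)² = -6 + 12² = -6 + 144 = 138)
H = 220 (H = -11 - 1*(-231) = -11 + 231 = 220)
L = -16 (L = 4*(-4) = -16)
N(h) = 220 + h² (N(h) = h*h + 220 = h² + 220 = 220 + h²)
√(N(L) + V) = √((220 + (-16)²) + 138) = √((220 + 256) + 138) = √(476 + 138) = √614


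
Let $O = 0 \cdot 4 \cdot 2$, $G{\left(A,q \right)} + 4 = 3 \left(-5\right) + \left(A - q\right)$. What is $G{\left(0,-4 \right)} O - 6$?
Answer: $-6$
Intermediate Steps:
$G{\left(A,q \right)} = -19 + A - q$ ($G{\left(A,q \right)} = -4 + \left(3 \left(-5\right) + \left(A - q\right)\right) = -4 - \left(15 + q - A\right) = -19 + A - q$)
$O = 0$ ($O = 0 \cdot 2 = 0$)
$G{\left(0,-4 \right)} O - 6 = \left(-19 + 0 - -4\right) 0 - 6 = \left(-19 + 0 + 4\right) 0 - 6 = \left(-15\right) 0 - 6 = 0 - 6 = -6$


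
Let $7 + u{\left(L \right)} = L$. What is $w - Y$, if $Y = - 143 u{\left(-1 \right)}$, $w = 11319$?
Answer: $10175$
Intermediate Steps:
$u{\left(L \right)} = -7 + L$
$Y = 1144$ ($Y = - 143 \left(-7 - 1\right) = \left(-143\right) \left(-8\right) = 1144$)
$w - Y = 11319 - 1144 = 10175$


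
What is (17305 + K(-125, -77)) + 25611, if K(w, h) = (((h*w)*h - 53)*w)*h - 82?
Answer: -7133795416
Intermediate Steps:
K(w, h) = -82 + h*w*(-53 + w*h²) (K(w, h) = ((w*h² - 53)*w)*h - 82 = ((-53 + w*h²)*w)*h - 82 = (w*(-53 + w*h²))*h - 82 = h*w*(-53 + w*h²) - 82 = -82 + h*w*(-53 + w*h²))
(17305 + K(-125, -77)) + 25611 = (17305 + (-82 + (-77)³*(-125)² - 53*(-77)*(-125))) + 25611 = (17305 + (-82 - 456533*15625 - 510125)) + 25611 = (17305 + (-82 - 7133328125 - 510125)) + 25611 = (17305 - 7133838332) + 25611 = -7133821027 + 25611 = -7133795416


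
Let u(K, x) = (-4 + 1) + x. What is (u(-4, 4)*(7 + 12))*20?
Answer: 380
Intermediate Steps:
u(K, x) = -3 + x
(u(-4, 4)*(7 + 12))*20 = ((-3 + 4)*(7 + 12))*20 = (1*19)*20 = 19*20 = 380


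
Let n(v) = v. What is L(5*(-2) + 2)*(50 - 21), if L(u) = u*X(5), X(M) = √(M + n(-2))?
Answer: -232*√3 ≈ -401.84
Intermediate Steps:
X(M) = √(-2 + M) (X(M) = √(M - 2) = √(-2 + M))
L(u) = u*√3 (L(u) = u*√(-2 + 5) = u*√3)
L(5*(-2) + 2)*(50 - 21) = ((5*(-2) + 2)*√3)*(50 - 21) = ((-10 + 2)*√3)*29 = -8*√3*29 = -232*√3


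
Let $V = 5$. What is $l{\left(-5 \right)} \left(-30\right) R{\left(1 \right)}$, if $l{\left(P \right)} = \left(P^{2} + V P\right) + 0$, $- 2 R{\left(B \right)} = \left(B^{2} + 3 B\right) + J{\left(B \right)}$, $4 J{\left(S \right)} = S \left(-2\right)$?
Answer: $0$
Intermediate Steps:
$J{\left(S \right)} = - \frac{S}{2}$ ($J{\left(S \right)} = \frac{S \left(-2\right)}{4} = \frac{\left(-2\right) S}{4} = - \frac{S}{2}$)
$R{\left(B \right)} = - \frac{5 B}{4} - \frac{B^{2}}{2}$ ($R{\left(B \right)} = - \frac{\left(B^{2} + 3 B\right) - \frac{B}{2}}{2} = - \frac{B^{2} + \frac{5 B}{2}}{2} = - \frac{5 B}{4} - \frac{B^{2}}{2}$)
$l{\left(P \right)} = P^{2} + 5 P$ ($l{\left(P \right)} = \left(P^{2} + 5 P\right) + 0 = P^{2} + 5 P$)
$l{\left(-5 \right)} \left(-30\right) R{\left(1 \right)} = - 5 \left(5 - 5\right) \left(-30\right) \frac{1}{4} \cdot 1 \left(-5 - 2\right) = \left(-5\right) 0 \left(-30\right) \frac{1}{4} \cdot 1 \left(-5 - 2\right) = 0 \left(-30\right) \frac{1}{4} \cdot 1 \left(-7\right) = 0 \left(- \frac{7}{4}\right) = 0$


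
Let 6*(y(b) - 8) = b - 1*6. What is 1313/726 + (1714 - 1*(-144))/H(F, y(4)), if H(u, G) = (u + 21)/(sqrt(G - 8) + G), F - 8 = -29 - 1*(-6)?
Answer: 5174753/2178 + 929*I*sqrt(3)/9 ≈ 2375.9 + 178.79*I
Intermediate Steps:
y(b) = 7 + b/6 (y(b) = 8 + (b - 1*6)/6 = 8 + (b - 6)/6 = 8 + (-6 + b)/6 = 8 + (-1 + b/6) = 7 + b/6)
F = -15 (F = 8 + (-29 - 1*(-6)) = 8 + (-29 + 6) = 8 - 23 = -15)
H(u, G) = (21 + u)/(G + sqrt(-8 + G)) (H(u, G) = (21 + u)/(sqrt(-8 + G) + G) = (21 + u)/(G + sqrt(-8 + G)))
1313/726 + (1714 - 1*(-144))/H(F, y(4)) = 1313/726 + (1714 - 1*(-144))/(((21 - 15)/((7 + (1/6)*4) + sqrt(-8 + (7 + (1/6)*4))))) = 1313*(1/726) + (1714 + 144)/((6/((7 + 2/3) + sqrt(-8 + (7 + 2/3))))) = 1313/726 + 1858/((6/(23/3 + sqrt(-8 + 23/3)))) = 1313/726 + 1858/((6/(23/3 + sqrt(-1/3)))) = 1313/726 + 1858/((6/(23/3 + I*sqrt(3)/3))) = 1313/726 + 1858*(23/18 + I*sqrt(3)/18) = 1313/726 + (21367/9 + 929*I*sqrt(3)/9) = 5174753/2178 + 929*I*sqrt(3)/9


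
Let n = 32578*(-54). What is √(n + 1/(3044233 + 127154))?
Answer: I*√17693618622573298641/3171387 ≈ 1326.4*I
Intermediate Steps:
n = -1759212
√(n + 1/(3044233 + 127154)) = √(-1759212 + 1/(3044233 + 127154)) = √(-1759212 + 1/3171387) = √(-5579142067043/3171387) = I*√17693618622573298641/3171387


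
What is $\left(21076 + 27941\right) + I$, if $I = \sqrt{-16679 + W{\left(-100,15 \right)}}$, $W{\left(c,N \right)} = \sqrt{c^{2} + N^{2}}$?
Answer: $49017 + \sqrt{-16679 + 5 \sqrt{409}} \approx 49017.0 + 128.76 i$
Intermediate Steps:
$W{\left(c,N \right)} = \sqrt{N^{2} + c^{2}}$
$I = \sqrt{-16679 + 5 \sqrt{409}}$ ($I = \sqrt{-16679 + \sqrt{15^{2} + \left(-100\right)^{2}}} = \sqrt{-16679 + \sqrt{225 + 10000}} = \sqrt{-16679 + \sqrt{10225}} = \sqrt{-16679 + 5 \sqrt{409}} \approx 128.76 i$)
$\left(21076 + 27941\right) + I = \left(21076 + 27941\right) + \sqrt{-16679 + 5 \sqrt{409}} = 49017 + \sqrt{-16679 + 5 \sqrt{409}}$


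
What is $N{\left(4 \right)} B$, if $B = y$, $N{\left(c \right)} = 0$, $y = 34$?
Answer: $0$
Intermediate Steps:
$B = 34$
$N{\left(4 \right)} B = 0 \cdot 34 = 0$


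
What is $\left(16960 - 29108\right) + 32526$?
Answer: $20378$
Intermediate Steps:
$\left(16960 - 29108\right) + 32526 = -12148 + 32526 = 20378$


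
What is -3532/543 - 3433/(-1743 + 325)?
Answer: -3144257/769974 ≈ -4.0836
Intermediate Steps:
-3532/543 - 3433/(-1743 + 325) = -3532*1/543 - 3433/(-1418) = -3532/543 - 3433*(-1/1418) = -3532/543 + 3433/1418 = -3144257/769974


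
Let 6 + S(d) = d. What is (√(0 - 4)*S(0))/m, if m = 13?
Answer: -12*I/13 ≈ -0.92308*I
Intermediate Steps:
S(d) = -6 + d
(√(0 - 4)*S(0))/m = (√(0 - 4)*(-6 + 0))/13 = (√(-4)*(-6))*(1/13) = ((2*I)*(-6))*(1/13) = -12*I*(1/13) = -12*I/13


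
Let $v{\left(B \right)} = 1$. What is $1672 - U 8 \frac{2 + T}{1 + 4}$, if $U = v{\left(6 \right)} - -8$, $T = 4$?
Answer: $\frac{7928}{5} \approx 1585.6$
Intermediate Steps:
$U = 9$ ($U = 1 - -8 = 1 + 8 = 9$)
$1672 - U 8 \frac{2 + T}{1 + 4} = 1672 - 9 \cdot 8 \frac{2 + 4}{1 + 4} = 1672 - 72 \cdot \frac{6}{5} = 1672 - \frac{432}{5} = \frac{7928}{5}$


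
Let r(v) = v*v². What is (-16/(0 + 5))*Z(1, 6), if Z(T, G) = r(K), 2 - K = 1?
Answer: -16/5 ≈ -3.2000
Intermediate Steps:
K = 1 (K = 2 - 1*1 = 2 - 1 = 1)
r(v) = v³
Z(T, G) = 1 (Z(T, G) = 1³ = 1)
(-16/(0 + 5))*Z(1, 6) = (-16/(0 + 5))*1 = (-16/5)*1 = ((⅕)*(-16))*1 = -16/5*1 = -16/5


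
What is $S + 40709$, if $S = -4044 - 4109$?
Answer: $32556$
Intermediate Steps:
$S = -8153$
$S + 40709 = -8153 + 40709 = 32556$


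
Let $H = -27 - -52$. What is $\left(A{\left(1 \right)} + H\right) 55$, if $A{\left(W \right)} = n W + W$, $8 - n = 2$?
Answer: $1760$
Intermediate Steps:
$n = 6$ ($n = 8 - 2 = 6$)
$H = 25$ ($H = -27 + 52 = 25$)
$A{\left(W \right)} = 7 W$ ($A{\left(W \right)} = 6 W + W = 7 W$)
$\left(A{\left(1 \right)} + H\right) 55 = \left(7 \cdot 1 + 25\right) 55 = \left(7 + 25\right) 55 = 32 \cdot 55 = 1760$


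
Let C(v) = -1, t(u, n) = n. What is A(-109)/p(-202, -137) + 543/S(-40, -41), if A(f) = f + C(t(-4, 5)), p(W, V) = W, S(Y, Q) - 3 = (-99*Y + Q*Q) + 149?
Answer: 124486/195031 ≈ 0.63829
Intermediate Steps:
S(Y, Q) = 152 + Q² - 99*Y (S(Y, Q) = 3 + ((-99*Y + Q*Q) + 149) = 3 + ((-99*Y + Q²) + 149) = 3 + ((Q² - 99*Y) + 149) = 3 + (149 + Q² - 99*Y) = 152 + Q² - 99*Y)
A(f) = -1 + f (A(f) = f - 1 = -1 + f)
A(-109)/p(-202, -137) + 543/S(-40, -41) = (-1 - 109)/(-202) + 543/(152 + (-41)² - 99*(-40)) = -110*(-1/202) + 543/(152 + 1681 + 3960) = 55/101 + 543/5793 = 55/101 + 543*(1/5793) = 55/101 + 181/1931 = 124486/195031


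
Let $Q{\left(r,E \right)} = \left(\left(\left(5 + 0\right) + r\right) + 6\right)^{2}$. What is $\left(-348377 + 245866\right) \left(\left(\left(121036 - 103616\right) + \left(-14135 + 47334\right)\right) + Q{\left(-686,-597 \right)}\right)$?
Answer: $-51895578684$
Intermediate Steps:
$Q{\left(r,E \right)} = \left(11 + r\right)^{2}$ ($Q{\left(r,E \right)} = \left(\left(5 + r\right) + 6\right)^{2} = \left(11 + r\right)^{2}$)
$\left(-348377 + 245866\right) \left(\left(\left(121036 - 103616\right) + \left(-14135 + 47334\right)\right) + Q{\left(-686,-597 \right)}\right) = \left(-348377 + 245866\right) \left(\left(\left(121036 - 103616\right) + \left(-14135 + 47334\right)\right) + \left(11 - 686\right)^{2}\right) = - 102511 \left(\left(17420 + 33199\right) + \left(-675\right)^{2}\right) = - 102511 \left(50619 + 455625\right) = \left(-102511\right) 506244 = -51895578684$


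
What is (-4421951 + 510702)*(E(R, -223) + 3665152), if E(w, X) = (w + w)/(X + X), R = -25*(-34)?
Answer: -3196773502589454/223 ≈ -1.4335e+13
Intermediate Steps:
R = 850
E(w, X) = w/X (E(w, X) = (2*w)/((2*X)) = (2*w)*(1/(2*X)) = w/X)
(-4421951 + 510702)*(E(R, -223) + 3665152) = (-4421951 + 510702)*(850/(-223) + 3665152) = -3911249*(850*(-1/223) + 3665152) = -3911249*(-850/223 + 3665152) = -3911249*817328046/223 = -3196773502589454/223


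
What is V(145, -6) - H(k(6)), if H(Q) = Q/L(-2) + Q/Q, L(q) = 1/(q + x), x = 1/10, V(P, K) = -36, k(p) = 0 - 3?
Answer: -427/10 ≈ -42.700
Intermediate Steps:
k(p) = -3
x = ⅒ ≈ 0.10000
L(q) = 1/(⅒ + q) (L(q) = 1/(q + ⅒) = 1/(⅒ + q))
H(Q) = 1 - 19*Q/10 (H(Q) = Q/((10/(1 + 10*(-2)))) + Q/Q = Q/((10/(1 - 20))) + 1 = Q/((10/(-19))) + 1 = Q/((10*(-1/19))) + 1 = Q/(-10/19) + 1 = Q*(-19/10) + 1 = -19*Q/10 + 1 = 1 - 19*Q/10)
V(145, -6) - H(k(6)) = -36 - (1 - 19/10*(-3)) = -36 - (1 + 57/10) = -36 - 1*67/10 = -36 - 67/10 = -427/10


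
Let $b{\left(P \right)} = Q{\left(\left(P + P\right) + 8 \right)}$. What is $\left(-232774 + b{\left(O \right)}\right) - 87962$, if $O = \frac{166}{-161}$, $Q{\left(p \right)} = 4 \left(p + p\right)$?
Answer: $- \frac{51630848}{161} \approx -3.2069 \cdot 10^{5}$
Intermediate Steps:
$Q{\left(p \right)} = 8 p$ ($Q{\left(p \right)} = 4 \cdot 2 p = 8 p$)
$O = - \frac{166}{161}$ ($O = 166 \left(- \frac{1}{161}\right) = - \frac{166}{161} \approx -1.0311$)
$b{\left(P \right)} = 64 + 16 P$ ($b{\left(P \right)} = 8 \left(\left(P + P\right) + 8\right) = 8 \left(2 P + 8\right) = 8 \left(8 + 2 P\right) = 64 + 16 P$)
$\left(-232774 + b{\left(O \right)}\right) - 87962 = \left(-232774 + \left(64 + 16 \left(- \frac{166}{161}\right)\right)\right) - 87962 = \left(-232774 + \left(64 - \frac{2656}{161}\right)\right) - 87962 = \left(-232774 + \frac{7648}{161}\right) - 87962 = - \frac{37468966}{161} - 87962 = - \frac{51630848}{161}$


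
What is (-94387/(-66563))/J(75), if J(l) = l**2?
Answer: 2551/10119375 ≈ 0.00025209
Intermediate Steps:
(-94387/(-66563))/J(75) = (-94387/(-66563))/(75**2) = -94387*(-1/66563)/5625 = (2551/1799)*(1/5625) = 2551/10119375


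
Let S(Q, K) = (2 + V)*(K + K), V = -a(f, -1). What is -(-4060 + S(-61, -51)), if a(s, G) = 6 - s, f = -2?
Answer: 3448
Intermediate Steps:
V = -8 (V = -(6 - 1*(-2)) = -(6 + 2) = -1*8 = -8)
S(Q, K) = -12*K (S(Q, K) = (2 - 8)*(K + K) = -12*K)
-(-4060 + S(-61, -51)) = -(-4060 - 12*(-51)) = -(-4060 + 612) = -1*(-3448) = 3448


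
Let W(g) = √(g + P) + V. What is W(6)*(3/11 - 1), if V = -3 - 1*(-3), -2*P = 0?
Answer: -8*√6/11 ≈ -1.7814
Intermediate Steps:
P = 0 (P = -½*0 = 0)
V = 0 (V = -3 + 3 = 0)
W(g) = √g (W(g) = √(g + 0) + 0 = √g + 0 = √g)
W(6)*(3/11 - 1) = √6*(3/11 - 1) = √6*(-8/11) = -8*√6/11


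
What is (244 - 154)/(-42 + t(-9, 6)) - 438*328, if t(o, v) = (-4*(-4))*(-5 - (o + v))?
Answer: -5315613/37 ≈ -1.4367e+5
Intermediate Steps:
t(o, v) = -80 - 16*o - 16*v (t(o, v) = 16*(-5 + (-o - v)) = 16*(-5 - o - v) = -80 - 16*o - 16*v)
(244 - 154)/(-42 + t(-9, 6)) - 438*328 = (244 - 154)/(-42 + (-80 - 16*(-9) - 16*6)) - 438*328 = 90/(-42 + (-80 + 144 - 96)) - 143664 = 90/(-42 - 32) - 143664 = 90/(-74) - 143664 = 90*(-1/74) - 143664 = -45/37 - 143664 = -5315613/37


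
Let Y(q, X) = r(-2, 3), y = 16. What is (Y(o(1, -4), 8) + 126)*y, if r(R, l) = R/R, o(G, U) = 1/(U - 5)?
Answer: 2032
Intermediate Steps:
o(G, U) = 1/(-5 + U)
r(R, l) = 1
Y(q, X) = 1
(Y(o(1, -4), 8) + 126)*y = (1 + 126)*16 = 127*16 = 2032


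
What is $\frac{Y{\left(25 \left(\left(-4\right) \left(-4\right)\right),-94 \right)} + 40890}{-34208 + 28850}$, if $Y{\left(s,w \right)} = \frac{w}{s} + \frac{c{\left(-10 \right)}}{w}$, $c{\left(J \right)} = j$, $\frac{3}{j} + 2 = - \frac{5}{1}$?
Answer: $- \frac{2690546837}{352556400} \approx -7.6315$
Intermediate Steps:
$j = - \frac{3}{7}$ ($j = \frac{3}{-2 - \frac{5}{1}} = \frac{3}{-2 - 5} = \frac{3}{-7} = 3 \left(- \frac{1}{7}\right) = - \frac{3}{7} \approx -0.42857$)
$c{\left(J \right)} = - \frac{3}{7}$
$Y{\left(s,w \right)} = - \frac{3}{7 w} + \frac{w}{s}$ ($Y{\left(s,w \right)} = \frac{w}{s} - \frac{3}{7 w} = - \frac{3}{7 w} + \frac{w}{s}$)
$\frac{Y{\left(25 \left(\left(-4\right) \left(-4\right)\right),-94 \right)} + 40890}{-34208 + 28850} = \frac{\left(- \frac{3}{7 \left(-94\right)} - \frac{94}{25 \left(\left(-4\right) \left(-4\right)\right)}\right) + 40890}{-34208 + 28850} = \frac{\left(\left(- \frac{3}{7}\right) \left(- \frac{1}{94}\right) - \frac{94}{25 \cdot 16}\right) + 40890}{-5358} = \left(\left(\frac{3}{658} - \frac{94}{400}\right) + 40890\right) \left(- \frac{1}{5358}\right) = \left(\left(\frac{3}{658} - \frac{47}{200}\right) + 40890\right) \left(- \frac{1}{5358}\right) = \left(- \frac{15163}{65800} + 40890\right) \left(- \frac{1}{5358}\right) = \frac{2690546837}{65800} \left(- \frac{1}{5358}\right) = - \frac{2690546837}{352556400}$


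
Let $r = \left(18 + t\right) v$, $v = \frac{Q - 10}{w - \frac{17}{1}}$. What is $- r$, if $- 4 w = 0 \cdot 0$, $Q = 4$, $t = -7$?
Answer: $- \frac{66}{17} \approx -3.8824$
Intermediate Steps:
$w = 0$ ($w = - \frac{0 \cdot 0}{4} = \left(- \frac{1}{4}\right) 0 = 0$)
$v = \frac{6}{17}$ ($v = \frac{4 - 10}{0 - \frac{17}{1}} = - \frac{6}{0 - 17} = - \frac{6}{-17} = \left(-6\right) \left(- \frac{1}{17}\right) = \frac{6}{17} \approx 0.35294$)
$r = \frac{66}{17}$ ($r = \left(18 - 7\right) \frac{6}{17} = 11 \cdot \frac{6}{17} = \frac{66}{17} \approx 3.8824$)
$- r = \left(-1\right) \frac{66}{17} = - \frac{66}{17}$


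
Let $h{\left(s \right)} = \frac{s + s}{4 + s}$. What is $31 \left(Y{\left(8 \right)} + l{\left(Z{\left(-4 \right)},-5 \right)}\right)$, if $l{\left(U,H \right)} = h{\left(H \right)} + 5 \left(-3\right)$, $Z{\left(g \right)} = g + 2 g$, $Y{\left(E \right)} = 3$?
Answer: $-62$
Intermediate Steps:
$Z{\left(g \right)} = 3 g$
$h{\left(s \right)} = \frac{2 s}{4 + s}$
$l{\left(U,H \right)} = -15 + \frac{2 H}{4 + H}$ ($l{\left(U,H \right)} = \frac{2 H}{4 + H} + 5 \left(-3\right) = \frac{2 H}{4 + H} - 15 = -15 + \frac{2 H}{4 + H}$)
$31 \left(Y{\left(8 \right)} + l{\left(Z{\left(-4 \right)},-5 \right)}\right) = 31 \left(3 + \frac{-60 - -65}{4 - 5}\right) = 31 \left(3 + \frac{-60 + 65}{-1}\right) = 31 \left(3 - 5\right) = 31 \left(-2\right) = -62$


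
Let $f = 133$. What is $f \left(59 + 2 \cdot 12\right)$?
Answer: $11039$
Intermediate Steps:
$f \left(59 + 2 \cdot 12\right) = 133 \left(59 + 2 \cdot 12\right) = 133 \left(59 + 24\right) = 133 \cdot 83 = 11039$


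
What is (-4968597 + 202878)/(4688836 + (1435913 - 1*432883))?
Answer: -4765719/5691866 ≈ -0.83729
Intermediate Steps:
(-4968597 + 202878)/(4688836 + (1435913 - 1*432883)) = -4765719/(4688836 + (1435913 - 432883)) = -4765719/(4688836 + 1003030) = -4765719/5691866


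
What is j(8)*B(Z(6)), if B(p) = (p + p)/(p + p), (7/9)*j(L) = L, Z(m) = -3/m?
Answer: 72/7 ≈ 10.286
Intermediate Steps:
j(L) = 9*L/7
B(p) = 1 (B(p) = (2*p)/((2*p)) = (2*p)*(1/(2*p)) = 1)
j(8)*B(Z(6)) = ((9/7)*8)*1 = (72/7)*1 = 72/7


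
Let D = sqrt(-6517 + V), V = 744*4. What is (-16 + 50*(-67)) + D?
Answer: -3366 + I*sqrt(3541) ≈ -3366.0 + 59.506*I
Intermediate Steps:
V = 2976
D = I*sqrt(3541) (D = sqrt(-6517 + 2976) = sqrt(-3541) = I*sqrt(3541) ≈ 59.506*I)
(-16 + 50*(-67)) + D = (-16 + 50*(-67)) + I*sqrt(3541) = (-16 - 3350) + I*sqrt(3541) = -3366 + I*sqrt(3541)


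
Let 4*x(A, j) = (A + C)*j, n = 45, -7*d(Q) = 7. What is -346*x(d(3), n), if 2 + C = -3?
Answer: 23355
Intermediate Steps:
C = -5 (C = -2 - 3 = -5)
d(Q) = -1 (d(Q) = -1/7*7 = -1)
x(A, j) = j*(-5 + A)/4 (x(A, j) = ((A - 5)*j)/4 = ((-5 + A)*j)/4 = (j*(-5 + A))/4 = j*(-5 + A)/4)
-346*x(d(3), n) = -173*45*(-5 - 1)/2 = -173*45*(-6)/2 = -346*(-135/2) = 23355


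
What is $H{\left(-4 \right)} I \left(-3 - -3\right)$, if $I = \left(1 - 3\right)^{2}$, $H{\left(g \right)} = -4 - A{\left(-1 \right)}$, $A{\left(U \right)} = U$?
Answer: $0$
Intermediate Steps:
$H{\left(g \right)} = -3$ ($H{\left(g \right)} = -4 - -1 = -4 + 1 = -3$)
$I = 4$ ($I = \left(-2\right)^{2} = 4$)
$H{\left(-4 \right)} I \left(-3 - -3\right) = \left(-3\right) 4 \left(-3 - -3\right) = - 12 \left(-3 + 3\right) = \left(-12\right) 0 = 0$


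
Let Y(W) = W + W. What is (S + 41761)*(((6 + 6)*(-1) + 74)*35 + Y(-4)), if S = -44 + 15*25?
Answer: 91002904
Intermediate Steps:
Y(W) = 2*W
S = 331 (S = -44 + 375 = 331)
(S + 41761)*(((6 + 6)*(-1) + 74)*35 + Y(-4)) = (331 + 41761)*(((6 + 6)*(-1) + 74)*35 + 2*(-4)) = 42092*((12*(-1) + 74)*35 - 8) = 42092*((-12 + 74)*35 - 8) = 42092*(62*35 - 8) = 42092*(2170 - 8) = 42092*2162 = 91002904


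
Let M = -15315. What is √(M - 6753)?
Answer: 6*I*√613 ≈ 148.55*I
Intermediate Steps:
√(M - 6753) = √(-15315 - 6753) = √(-22068) = 6*I*√613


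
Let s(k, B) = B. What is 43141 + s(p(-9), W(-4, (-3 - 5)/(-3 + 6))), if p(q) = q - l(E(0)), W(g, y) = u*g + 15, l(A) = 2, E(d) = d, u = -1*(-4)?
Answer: 43140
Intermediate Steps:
u = 4
W(g, y) = 15 + 4*g (W(g, y) = 4*g + 15 = 15 + 4*g)
p(q) = -2 + q (p(q) = q - 1*2 = q - 2 = -2 + q)
43141 + s(p(-9), W(-4, (-3 - 5)/(-3 + 6))) = 43141 + (15 + 4*(-4)) = 43141 + (15 - 16) = 43141 - 1 = 43140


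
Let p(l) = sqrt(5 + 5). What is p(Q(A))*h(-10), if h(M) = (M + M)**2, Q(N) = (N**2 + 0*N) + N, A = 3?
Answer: 400*sqrt(10) ≈ 1264.9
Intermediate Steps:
Q(N) = N + N**2 (Q(N) = (N**2 + 0) + N = N**2 + N = N + N**2)
h(M) = 4*M**2 (h(M) = (2*M)**2 = 4*M**2)
p(l) = sqrt(10)
p(Q(A))*h(-10) = sqrt(10)*(4*(-10)**2) = sqrt(10)*(4*100) = sqrt(10)*400 = 400*sqrt(10)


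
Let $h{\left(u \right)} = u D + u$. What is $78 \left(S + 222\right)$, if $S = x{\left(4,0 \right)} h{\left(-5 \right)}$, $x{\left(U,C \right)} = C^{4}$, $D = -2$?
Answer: $17316$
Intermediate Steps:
$h{\left(u \right)} = - u$ ($h{\left(u \right)} = u \left(-2\right) + u = - 2 u + u = - u$)
$S = 0$ ($S = 0^{4} \left(\left(-1\right) \left(-5\right)\right) = 0 \cdot 5 = 0$)
$78 \left(S + 222\right) = 78 \left(0 + 222\right) = 78 \cdot 222 = 17316$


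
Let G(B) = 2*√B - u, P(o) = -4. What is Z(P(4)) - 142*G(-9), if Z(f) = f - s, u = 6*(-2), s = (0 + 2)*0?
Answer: -1708 - 852*I ≈ -1708.0 - 852.0*I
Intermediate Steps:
s = 0 (s = 2*0 = 0)
u = -12
G(B) = 12 + 2*√B (G(B) = 2*√B - 1*(-12) = 2*√B + 12 = 12 + 2*√B)
Z(f) = f (Z(f) = f - 1*0 = f + 0 = f)
Z(P(4)) - 142*G(-9) = -4 - 142*(12 + 2*√(-9)) = -4 - 142*(12 + 2*(3*I)) = -4 - 142*(12 + 6*I) = -4 + (-1704 - 852*I) = -1708 - 852*I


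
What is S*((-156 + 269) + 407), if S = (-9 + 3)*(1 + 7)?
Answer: -24960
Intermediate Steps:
S = -48 (S = -6*8 = -48)
S*((-156 + 269) + 407) = -48*((-156 + 269) + 407) = -48*(113 + 407) = -48*520 = -24960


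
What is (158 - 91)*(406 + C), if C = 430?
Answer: 56012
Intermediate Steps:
(158 - 91)*(406 + C) = (158 - 91)*(406 + 430) = 67*836 = 56012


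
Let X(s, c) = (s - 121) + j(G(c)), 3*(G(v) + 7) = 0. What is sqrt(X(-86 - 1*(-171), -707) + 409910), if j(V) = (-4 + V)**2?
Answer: 3*sqrt(45555) ≈ 640.31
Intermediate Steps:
G(v) = -7 (G(v) = -7 + (1/3)*0 = -7 + 0 = -7)
X(s, c) = s (X(s, c) = (s - 121) + (-4 - 7)**2 = (-121 + s) + (-11)**2 = (-121 + s) + 121 = s)
sqrt(X(-86 - 1*(-171), -707) + 409910) = sqrt((-86 - 1*(-171)) + 409910) = sqrt((-86 + 171) + 409910) = sqrt(85 + 409910) = sqrt(409995) = 3*sqrt(45555)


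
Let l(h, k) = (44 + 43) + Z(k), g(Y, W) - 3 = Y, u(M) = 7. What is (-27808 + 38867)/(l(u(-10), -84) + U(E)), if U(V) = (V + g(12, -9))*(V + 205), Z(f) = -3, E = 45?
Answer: 11059/15084 ≈ 0.73316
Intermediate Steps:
g(Y, W) = 3 + Y
U(V) = (15 + V)*(205 + V) (U(V) = (V + (3 + 12))*(V + 205) = (V + 15)*(205 + V) = (15 + V)*(205 + V))
l(h, k) = 84 (l(h, k) = (44 + 43) - 3 = 87 - 3 = 84)
(-27808 + 38867)/(l(u(-10), -84) + U(E)) = (-27808 + 38867)/(84 + (3075 + 45² + 220*45)) = 11059/(84 + (3075 + 2025 + 9900)) = 11059/(84 + 15000) = 11059/15084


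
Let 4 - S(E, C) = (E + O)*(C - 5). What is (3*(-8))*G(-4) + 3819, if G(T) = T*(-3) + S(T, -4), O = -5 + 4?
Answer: 4515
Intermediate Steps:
O = -1
S(E, C) = 4 - (-1 + E)*(-5 + C) (S(E, C) = 4 - (E - 1)*(C - 5) = 4 - (-1 + E)*(-5 + C))
G(T) = -5 + 6*T (G(T) = T*(-3) + (-1 - 4 + 5*T - 1*(-4)*T) = -3*T + (-1 - 4 + 5*T + 4*T) = -3*T + (-5 + 9*T) = -5 + 6*T)
(3*(-8))*G(-4) + 3819 = (3*(-8))*(-5 + 6*(-4)) + 3819 = -24*(-5 - 24) + 3819 = -24*(-29) + 3819 = 696 + 3819 = 4515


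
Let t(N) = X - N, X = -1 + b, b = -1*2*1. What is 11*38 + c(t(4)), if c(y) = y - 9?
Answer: 402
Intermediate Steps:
b = -2 (b = -2*1 = -2)
X = -3 (X = -1 - 2 = -3)
t(N) = -3 - N
c(y) = -9 + y
11*38 + c(t(4)) = 11*38 + (-9 + (-3 - 1*4)) = 418 + (-9 + (-3 - 4)) = 418 + (-9 - 7) = 418 - 16 = 402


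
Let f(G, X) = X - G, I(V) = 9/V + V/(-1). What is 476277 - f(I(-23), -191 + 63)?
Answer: 10957835/23 ≈ 4.7643e+5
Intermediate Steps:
I(V) = -V + 9/V (I(V) = 9/V + V*(-1) = 9/V - V = -V + 9/V)
476277 - f(I(-23), -191 + 63) = 476277 - ((-191 + 63) - (-1*(-23) + 9/(-23))) = 476277 - (-128 - (23 + 9*(-1/23))) = 476277 - (-128 - (23 - 9/23)) = 476277 - (-128 - 1*520/23) = 476277 - (-128 - 520/23) = 476277 - 1*(-3464/23) = 476277 + 3464/23 = 10957835/23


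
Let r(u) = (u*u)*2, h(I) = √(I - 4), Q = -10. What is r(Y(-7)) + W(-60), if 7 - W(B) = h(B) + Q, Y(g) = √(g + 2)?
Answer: 7 - 8*I ≈ 7.0 - 8.0*I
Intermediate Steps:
h(I) = √(-4 + I)
Y(g) = √(2 + g)
r(u) = 2*u² (r(u) = u²*2 = 2*u²)
W(B) = 17 - √(-4 + B) (W(B) = 7 - (√(-4 + B) - 10) = 7 - (-10 + √(-4 + B)) = 7 + (10 - √(-4 + B)) = 17 - √(-4 + B))
r(Y(-7)) + W(-60) = 2*(√(2 - 7))² + (17 - √(-4 - 60)) = 2*(√(-5))² + (17 - √(-64)) = 2*(I*√5)² + (17 - 8*I) = 2*(-5) + (17 - 8*I) = -10 + (17 - 8*I) = 7 - 8*I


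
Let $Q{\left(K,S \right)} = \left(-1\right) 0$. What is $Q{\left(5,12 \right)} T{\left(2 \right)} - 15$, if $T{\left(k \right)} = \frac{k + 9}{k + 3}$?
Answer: $-15$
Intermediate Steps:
$Q{\left(K,S \right)} = 0$
$T{\left(k \right)} = \frac{9 + k}{3 + k}$
$Q{\left(5,12 \right)} T{\left(2 \right)} - 15 = 0 \frac{9 + 2}{3 + 2} - 15 = 0 \cdot \frac{1}{5} \cdot 11 - 15 = 0 \cdot \frac{11}{5} - 15 = 0 - 15 = -15$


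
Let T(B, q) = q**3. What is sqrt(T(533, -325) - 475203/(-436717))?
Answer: I*sqrt(6547119457807224574)/436717 ≈ 5859.0*I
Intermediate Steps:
sqrt(T(533, -325) - 475203/(-436717)) = sqrt((-325)**3 - 475203/(-436717)) = sqrt(-34328125 - 475203*(-1/436717)) = sqrt(-34328125 + 475203/436717) = sqrt(-14991675290422/436717) = I*sqrt(6547119457807224574)/436717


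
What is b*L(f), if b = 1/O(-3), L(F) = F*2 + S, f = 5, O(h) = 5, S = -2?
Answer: 8/5 ≈ 1.6000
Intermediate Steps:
L(F) = -2 + 2*F (L(F) = F*2 - 2 = 2*F - 2 = -2 + 2*F)
b = 1/5 ≈ 0.20000
b*L(f) = (-2 + 2*5)/5 = (-2 + 10)/5 = (1/5)*8 = 8/5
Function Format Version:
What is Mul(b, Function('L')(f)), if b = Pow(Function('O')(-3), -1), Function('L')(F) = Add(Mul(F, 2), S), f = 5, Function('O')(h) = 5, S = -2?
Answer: Rational(8, 5) ≈ 1.6000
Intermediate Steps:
Function('L')(F) = Add(-2, Mul(2, F)) (Function('L')(F) = Add(Mul(F, 2), -2) = Add(Mul(2, F), -2) = Add(-2, Mul(2, F)))
b = Rational(1, 5) (b = Pow(5, -1) = Rational(1, 5) ≈ 0.20000)
Mul(b, Function('L')(f)) = Mul(Rational(1, 5), Add(-2, Mul(2, 5))) = Mul(Rational(1, 5), Add(-2, 10)) = Mul(Rational(1, 5), 8) = Rational(8, 5)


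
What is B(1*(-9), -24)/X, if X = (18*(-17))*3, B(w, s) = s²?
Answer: -32/51 ≈ -0.62745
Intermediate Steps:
X = -918 (X = -306*3 = -918)
B(1*(-9), -24)/X = (-24)²/(-918) = 576*(-1/918) = -32/51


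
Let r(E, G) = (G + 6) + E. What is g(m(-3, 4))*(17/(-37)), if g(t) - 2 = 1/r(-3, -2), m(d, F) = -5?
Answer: -51/37 ≈ -1.3784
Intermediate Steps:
r(E, G) = 6 + E + G (r(E, G) = (6 + G) + E = 6 + E + G)
g(t) = 3 (g(t) = 2 + 1/(6 - 3 - 2) = 2 + 1/1 = 2 + 1 = 3)
g(m(-3, 4))*(17/(-37)) = 3*(17/(-37)) = 3*(17*(-1/37)) = 3*(-17/37) = -51/37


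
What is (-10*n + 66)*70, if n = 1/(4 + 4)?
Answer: 9065/2 ≈ 4532.5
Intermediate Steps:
n = ⅛ (n = 1/8 = ⅛ ≈ 0.12500)
(-10*n + 66)*70 = (-10*⅛ + 66)*70 = (-5/4 + 66)*70 = (259/4)*70 = 9065/2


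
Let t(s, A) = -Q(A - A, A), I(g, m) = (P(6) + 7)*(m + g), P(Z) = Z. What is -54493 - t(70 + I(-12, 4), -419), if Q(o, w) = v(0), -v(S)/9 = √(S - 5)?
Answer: -54493 - 9*I*√5 ≈ -54493.0 - 20.125*I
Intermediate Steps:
I(g, m) = 13*g + 13*m (I(g, m) = (6 + 7)*(m + g) = 13*(g + m) = 13*g + 13*m)
v(S) = -9*√(-5 + S) (v(S) = -9*√(S - 5) = -9*√(-5 + S))
Q(o, w) = -9*I*√5 (Q(o, w) = -9*√(-5 + 0) = -9*I*√5)
t(s, A) = 9*I*√5 (t(s, A) = -(-9)*I*√5 = 9*I*√5)
-54493 - t(70 + I(-12, 4), -419) = -54493 - 9*I*√5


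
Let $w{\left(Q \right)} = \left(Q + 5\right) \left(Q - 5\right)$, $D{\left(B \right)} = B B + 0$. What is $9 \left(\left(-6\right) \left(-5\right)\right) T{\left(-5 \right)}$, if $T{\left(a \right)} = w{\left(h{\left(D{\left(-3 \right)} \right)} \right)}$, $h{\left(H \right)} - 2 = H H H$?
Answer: $144270720$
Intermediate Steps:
$D{\left(B \right)} = B^{2}$ ($D{\left(B \right)} = B^{2} + 0 = B^{2}$)
$h{\left(H \right)} = 2 + H^{3}$ ($h{\left(H \right)} = 2 + H H H = 2 + H^{2} H = 2 + H^{3}$)
$w{\left(Q \right)} = \left(-5 + Q\right) \left(5 + Q\right)$ ($w{\left(Q \right)} = \left(5 + Q\right) \left(-5 + Q\right) = \left(-5 + Q\right) \left(5 + Q\right)$)
$T{\left(a \right)} = 534336$ ($T{\left(a \right)} = -25 + \left(2 + \left(\left(-3\right)^{2}\right)^{3}\right)^{2} = -25 + \left(2 + 9^{3}\right)^{2} = -25 + \left(2 + 729\right)^{2} = -25 + 731^{2} = -25 + 534361 = 534336$)
$9 \left(\left(-6\right) \left(-5\right)\right) T{\left(-5 \right)} = 9 \left(\left(-6\right) \left(-5\right)\right) 534336 = 9 \cdot 30 \cdot 534336 = 270 \cdot 534336 = 144270720$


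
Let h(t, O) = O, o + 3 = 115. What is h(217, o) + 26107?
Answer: 26219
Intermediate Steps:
o = 112 (o = -3 + 115 = 112)
h(217, o) + 26107 = 112 + 26107 = 26219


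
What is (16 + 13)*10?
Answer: 290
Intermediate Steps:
(16 + 13)*10 = 29*10 = 290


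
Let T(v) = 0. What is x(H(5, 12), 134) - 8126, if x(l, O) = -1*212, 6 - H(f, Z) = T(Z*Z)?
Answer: -8338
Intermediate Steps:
H(f, Z) = 6 (H(f, Z) = 6 - 1*0 = 6 + 0 = 6)
x(l, O) = -212
x(H(5, 12), 134) - 8126 = -212 - 8126 = -8338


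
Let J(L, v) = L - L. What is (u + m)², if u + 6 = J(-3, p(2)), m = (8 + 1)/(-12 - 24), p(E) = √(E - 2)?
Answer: 625/16 ≈ 39.063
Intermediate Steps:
p(E) = √(-2 + E)
m = -¼ (m = 9/(-36) = 9*(-1/36) = -¼ ≈ -0.25000)
J(L, v) = 0
u = -6 (u = -6 + 0 = -6)
(u + m)² = (-6 - ¼)² = (-25/4)² = 625/16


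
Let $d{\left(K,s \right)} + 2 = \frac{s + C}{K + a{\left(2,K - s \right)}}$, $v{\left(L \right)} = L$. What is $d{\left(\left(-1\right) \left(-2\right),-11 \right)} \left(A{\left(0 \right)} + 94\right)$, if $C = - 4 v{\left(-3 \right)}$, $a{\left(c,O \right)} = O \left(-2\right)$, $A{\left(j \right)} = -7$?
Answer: $- \frac{1421}{8} \approx -177.63$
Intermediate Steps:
$a{\left(c,O \right)} = - 2 O$
$C = 12$ ($C = \left(-4\right) \left(-3\right) = 12$)
$d{\left(K,s \right)} = -2 + \frac{12 + s}{- K + 2 s}$ ($d{\left(K,s \right)} = -2 + \frac{s + 12}{K - 2 \left(K - s\right)} = -2 + \frac{12 + s}{K - \left(- 2 s + 2 K\right)} = -2 + \frac{12 + s}{- K + 2 s}$)
$d{\left(\left(-1\right) \left(-2\right),-11 \right)} \left(A{\left(0 \right)} + 94\right) = \frac{12 - -33 + 2 \left(\left(-1\right) \left(-2\right)\right)}{- \left(-1\right) \left(-2\right) + 2 \left(-11\right)} \left(-7 + 94\right) = \frac{12 + 33 + 2 \cdot 2}{\left(-1\right) 2 - 22} \cdot 87 = \frac{12 + 33 + 4}{-2 - 22} \cdot 87 = \frac{1}{-24} \cdot 49 \cdot 87 = \left(- \frac{1}{24}\right) 49 \cdot 87 = \left(- \frac{49}{24}\right) 87 = - \frac{1421}{8}$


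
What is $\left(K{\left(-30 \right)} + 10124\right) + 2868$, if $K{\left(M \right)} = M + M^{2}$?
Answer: $13862$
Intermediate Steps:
$\left(K{\left(-30 \right)} + 10124\right) + 2868 = \left(- 30 \left(1 - 30\right) + 10124\right) + 2868 = \left(\left(-30\right) \left(-29\right) + 10124\right) + 2868 = \left(870 + 10124\right) + 2868 = 10994 + 2868 = 13862$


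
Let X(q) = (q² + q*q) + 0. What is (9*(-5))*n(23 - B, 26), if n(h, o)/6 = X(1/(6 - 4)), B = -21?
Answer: -135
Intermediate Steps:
X(q) = 2*q² (X(q) = (q² + q²) + 0 = 2*q² + 0 = 2*q²)
n(h, o) = 3 (n(h, o) = 6*(2*(1/(6 - 4))²) = 6*(2*(1/2)²) = 6*(2*(½)²) = 6*(2*(¼)) = 6*(½) = 3)
(9*(-5))*n(23 - B, 26) = (9*(-5))*3 = -45*3 = -135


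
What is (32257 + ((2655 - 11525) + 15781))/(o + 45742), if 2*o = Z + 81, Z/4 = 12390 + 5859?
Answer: 78336/164561 ≈ 0.47603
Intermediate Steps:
Z = 72996 (Z = 4*(12390 + 5859) = 4*18249 = 72996)
o = 73077/2 (o = (72996 + 81)/2 = (1/2)*73077 = 73077/2 ≈ 36539.)
(32257 + ((2655 - 11525) + 15781))/(o + 45742) = (32257 + ((2655 - 11525) + 15781))/(73077/2 + 45742) = (32257 + (-8870 + 15781))/(164561/2) = (32257 + 6911)*(2/164561) = 39168*(2/164561) = 78336/164561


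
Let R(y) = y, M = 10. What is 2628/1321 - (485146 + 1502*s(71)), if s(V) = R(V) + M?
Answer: -801590740/1321 ≈ -6.0681e+5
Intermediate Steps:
s(V) = 10 + V (s(V) = V + 10 = 10 + V)
2628/1321 - (485146 + 1502*s(71)) = 2628/1321 - 1502/(1/((10 + 71) + 323)) = 2628*(1/1321) - 1502/(1/(81 + 323)) = 2628/1321 - 1502/(1/404) = 2628/1321 - 1502/1/404 = 2628/1321 - 1502*404 = 2628/1321 - 606808 = -801590740/1321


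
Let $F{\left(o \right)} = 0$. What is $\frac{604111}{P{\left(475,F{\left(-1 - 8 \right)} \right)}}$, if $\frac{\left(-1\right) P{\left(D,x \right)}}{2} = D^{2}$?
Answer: $- \frac{604111}{451250} \approx -1.3388$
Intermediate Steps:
$P{\left(D,x \right)} = - 2 D^{2}$
$\frac{604111}{P{\left(475,F{\left(-1 - 8 \right)} \right)}} = \frac{604111}{\left(-2\right) 475^{2}} = \frac{604111}{\left(-2\right) 225625} = \frac{604111}{-451250} = 604111 \left(- \frac{1}{451250}\right) = - \frac{604111}{451250}$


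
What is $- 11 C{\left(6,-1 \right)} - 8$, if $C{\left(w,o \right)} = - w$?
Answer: $58$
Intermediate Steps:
$- 11 C{\left(6,-1 \right)} - 8 = - 11 \left(\left(-1\right) 6\right) - 8 = \left(-11\right) \left(-6\right) - 8 = 66 - 8 = 58$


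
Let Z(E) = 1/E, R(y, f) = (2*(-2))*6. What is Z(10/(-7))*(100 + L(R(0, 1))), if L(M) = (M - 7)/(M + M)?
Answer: -33817/480 ≈ -70.452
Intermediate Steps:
R(y, f) = -24 (R(y, f) = -4*6 = -24)
L(M) = (-7 + M)/(2*M) (L(M) = (-7 + M)/((2*M)) = (-7 + M)*(1/(2*M)) = (-7 + M)/(2*M))
Z(10/(-7))*(100 + L(R(0, 1))) = (100 + (½)*(-7 - 24)/(-24))/((10/(-7))) = (100 + (½)*(-1/24)*(-31))/((10*(-⅐))) = (100 + 31/48)/(-10/7) = -7/10*4831/48 = -33817/480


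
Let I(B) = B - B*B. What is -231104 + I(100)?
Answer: -241004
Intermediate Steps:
I(B) = B - B**2
-231104 + I(100) = -231104 + 100*(1 - 1*100) = -231104 + 100*(1 - 100) = -231104 + 100*(-99) = -231104 - 9900 = -241004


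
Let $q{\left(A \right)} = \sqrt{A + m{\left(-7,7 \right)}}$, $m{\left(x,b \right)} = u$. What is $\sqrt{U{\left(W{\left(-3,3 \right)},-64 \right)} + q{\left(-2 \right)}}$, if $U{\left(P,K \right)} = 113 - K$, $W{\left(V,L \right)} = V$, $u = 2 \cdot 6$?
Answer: $\sqrt{177 + \sqrt{10}} \approx 13.422$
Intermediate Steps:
$u = 12$
$m{\left(x,b \right)} = 12$
$q{\left(A \right)} = \sqrt{12 + A}$ ($q{\left(A \right)} = \sqrt{A + 12} = \sqrt{12 + A}$)
$\sqrt{U{\left(W{\left(-3,3 \right)},-64 \right)} + q{\left(-2 \right)}} = \sqrt{\left(113 - -64\right) + \sqrt{12 - 2}} = \sqrt{\left(113 + 64\right) + \sqrt{10}} = \sqrt{177 + \sqrt{10}}$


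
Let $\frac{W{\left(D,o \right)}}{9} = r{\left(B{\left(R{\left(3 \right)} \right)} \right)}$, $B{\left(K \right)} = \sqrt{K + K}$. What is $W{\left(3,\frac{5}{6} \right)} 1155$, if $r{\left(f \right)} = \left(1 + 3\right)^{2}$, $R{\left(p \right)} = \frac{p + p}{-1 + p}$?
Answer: $166320$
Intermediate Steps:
$R{\left(p \right)} = \frac{2 p}{-1 + p}$
$B{\left(K \right)} = \sqrt{2} \sqrt{K}$ ($B{\left(K \right)} = \sqrt{2 K} = \sqrt{2} \sqrt{K}$)
$r{\left(f \right)} = 16$ ($r{\left(f \right)} = 4^{2} = 16$)
$W{\left(D,o \right)} = 144$ ($W{\left(D,o \right)} = 9 \cdot 16 = 144$)
$W{\left(3,\frac{5}{6} \right)} 1155 = 144 \cdot 1155 = 166320$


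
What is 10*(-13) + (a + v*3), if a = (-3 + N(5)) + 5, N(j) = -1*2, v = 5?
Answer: -115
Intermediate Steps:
N(j) = -2
a = 0 (a = (-3 - 2) + 5 = -5 + 5 = 0)
10*(-13) + (a + v*3) = 10*(-13) + (0 + 5*3) = -130 + (0 + 15) = -130 + 15 = -115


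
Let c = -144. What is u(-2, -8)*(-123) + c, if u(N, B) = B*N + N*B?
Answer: -4080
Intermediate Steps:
u(N, B) = 2*B*N (u(N, B) = B*N + B*N = 2*B*N)
u(-2, -8)*(-123) + c = (2*(-8)*(-2))*(-123) - 144 = 32*(-123) - 144 = -3936 - 144 = -4080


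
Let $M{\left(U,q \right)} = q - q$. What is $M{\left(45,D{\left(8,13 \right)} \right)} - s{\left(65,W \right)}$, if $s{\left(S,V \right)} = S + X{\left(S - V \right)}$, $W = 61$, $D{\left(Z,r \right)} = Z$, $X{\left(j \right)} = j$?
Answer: $-69$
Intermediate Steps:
$M{\left(U,q \right)} = 0$
$s{\left(S,V \right)} = - V + 2 S$ ($s{\left(S,V \right)} = S + \left(S - V\right) = - V + 2 S$)
$M{\left(45,D{\left(8,13 \right)} \right)} - s{\left(65,W \right)} = 0 - \left(\left(-1\right) 61 + 2 \cdot 65\right) = 0 - \left(-61 + 130\right) = 0 - 69 = -69$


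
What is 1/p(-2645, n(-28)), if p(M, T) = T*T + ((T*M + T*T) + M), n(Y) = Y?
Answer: 1/72983 ≈ 1.3702e-5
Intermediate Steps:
p(M, T) = M + 2*T**2 + M*T (p(M, T) = T**2 + ((M*T + T**2) + M) = T**2 + ((T**2 + M*T) + M) = T**2 + (M + T**2 + M*T) = M + 2*T**2 + M*T)
1/p(-2645, n(-28)) = 1/(-2645 + 2*(-28)**2 - 2645*(-28)) = 1/(-2645 + 2*784 + 74060) = 1/(-2645 + 1568 + 74060) = 1/72983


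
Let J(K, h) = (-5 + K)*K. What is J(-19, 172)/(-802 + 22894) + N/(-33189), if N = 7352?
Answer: -12273850/61100949 ≈ -0.20088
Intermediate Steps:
J(K, h) = K*(-5 + K)
J(-19, 172)/(-802 + 22894) + N/(-33189) = (-19*(-5 - 19))/(-802 + 22894) + 7352/(-33189) = -19*(-24)/22092 + 7352*(-1/33189) = 456*(1/22092) - 7352/33189 = 38/1841 - 7352/33189 = -12273850/61100949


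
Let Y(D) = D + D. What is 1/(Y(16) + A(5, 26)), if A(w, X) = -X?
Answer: 1/6 ≈ 0.16667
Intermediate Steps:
Y(D) = 2*D
1/(Y(16) + A(5, 26)) = 1/(2*16 - 1*26) = 1/(32 - 26) = 1/6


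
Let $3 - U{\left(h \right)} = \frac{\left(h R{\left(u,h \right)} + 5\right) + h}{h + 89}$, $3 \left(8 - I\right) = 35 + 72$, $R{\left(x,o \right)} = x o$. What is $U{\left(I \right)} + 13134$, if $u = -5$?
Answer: $\frac{7286273}{552} \approx 13200.0$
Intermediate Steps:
$R{\left(x,o \right)} = o x$
$I = - \frac{83}{3}$ ($I = 8 - \frac{35 + 72}{3} = 8 - \frac{107}{3} = - \frac{83}{3} \approx -27.667$)
$U{\left(h \right)} = 3 - \frac{5 + h - 5 h^{2}}{89 + h}$ ($U{\left(h \right)} = 3 - \frac{\left(h h \left(-5\right) + 5\right) + h}{h + 89} = 3 - \frac{\left(h \left(- 5 h\right) + 5\right) + h}{89 + h} = 3 - \frac{\left(- 5 h^{2} + 5\right) + h}{89 + h} = 3 - \frac{\left(5 - 5 h^{2}\right) + h}{89 + h} = 3 - \frac{5 + h - 5 h^{2}}{89 + h}$)
$U{\left(I \right)} + 13134 = \frac{262 + 2 \left(- \frac{83}{3}\right) + 5 \left(- \frac{83}{3}\right)^{2}}{89 - \frac{83}{3}} + 13134 = \frac{262 - \frac{166}{3} + 5 \cdot \frac{6889}{9}}{\frac{184}{3}} + 13134 = \frac{3 \left(262 - \frac{166}{3} + \frac{34445}{9}\right)}{184} + 13134 = \frac{3}{184} \cdot \frac{36305}{9} + 13134 = \frac{36305}{552} + 13134 = \frac{7286273}{552}$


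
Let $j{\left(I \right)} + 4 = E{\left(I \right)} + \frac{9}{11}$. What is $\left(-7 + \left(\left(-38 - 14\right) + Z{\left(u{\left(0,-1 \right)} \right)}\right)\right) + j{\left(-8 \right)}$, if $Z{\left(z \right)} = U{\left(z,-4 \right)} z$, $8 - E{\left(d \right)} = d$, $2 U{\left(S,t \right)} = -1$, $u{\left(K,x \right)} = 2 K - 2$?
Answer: $- \frac{497}{11} \approx -45.182$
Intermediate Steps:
$u{\left(K,x \right)} = -2 + 2 K$
$U{\left(S,t \right)} = - \frac{1}{2}$ ($U{\left(S,t \right)} = \frac{1}{2} \left(-1\right) = - \frac{1}{2}$)
$E{\left(d \right)} = 8 - d$
$Z{\left(z \right)} = - \frac{z}{2}$
$j{\left(I \right)} = \frac{53}{11} - I$ ($j{\left(I \right)} = -4 - \left(-8 - \frac{9}{11} + I\right) = -4 + \left(\left(8 - I\right) + 9 \cdot \frac{1}{11}\right) = -4 + \left(\left(8 - I\right) + \frac{9}{11}\right) = -4 - \left(- \frac{97}{11} + I\right) = \frac{53}{11} - I$)
$\left(-7 + \left(\left(-38 - 14\right) + Z{\left(u{\left(0,-1 \right)} \right)}\right)\right) + j{\left(-8 \right)} = \left(-7 - \left(52 + \frac{-2 + 2 \cdot 0}{2}\right)\right) + \left(\frac{53}{11} - -8\right) = \left(-7 - \left(52 + \frac{-2 + 0}{2}\right)\right) + \left(\frac{53}{11} + 8\right) = \left(-7 - 51\right) + \frac{141}{11} = -58 + \frac{141}{11} = - \frac{497}{11}$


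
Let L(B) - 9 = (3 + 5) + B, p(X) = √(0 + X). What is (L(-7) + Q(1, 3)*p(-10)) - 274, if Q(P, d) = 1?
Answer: -264 + I*√10 ≈ -264.0 + 3.1623*I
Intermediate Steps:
p(X) = √X
L(B) = 17 + B (L(B) = 9 + ((3 + 5) + B) = 9 + (8 + B) = 17 + B)
(L(-7) + Q(1, 3)*p(-10)) - 274 = ((17 - 7) + 1*√(-10)) - 274 = (10 + 1*(I*√10)) - 274 = (10 + I*√10) - 274 = -264 + I*√10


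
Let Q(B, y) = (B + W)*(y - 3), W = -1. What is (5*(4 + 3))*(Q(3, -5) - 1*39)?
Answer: -1925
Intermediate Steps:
Q(B, y) = (-1 + B)*(-3 + y) (Q(B, y) = (B - 1)*(y - 3) = (-1 + B)*(-3 + y))
(5*(4 + 3))*(Q(3, -5) - 1*39) = (5*(4 + 3))*((3 - 1*(-5) - 3*3 + 3*(-5)) - 1*39) = (5*7)*((3 + 5 - 9 - 15) - 39) = 35*(-16 - 39) = 35*(-55) = -1925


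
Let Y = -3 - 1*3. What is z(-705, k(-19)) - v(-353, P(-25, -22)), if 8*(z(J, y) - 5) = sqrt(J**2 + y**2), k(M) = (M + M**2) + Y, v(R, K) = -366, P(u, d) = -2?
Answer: 371 + 39*sqrt(401)/8 ≈ 468.62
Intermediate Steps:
Y = -6 (Y = -3 - 3 = -6)
k(M) = -6 + M + M**2 (k(M) = (M + M**2) - 6 = -6 + M + M**2)
z(J, y) = 5 + sqrt(J**2 + y**2)/8
z(-705, k(-19)) - v(-353, P(-25, -22)) = (5 + sqrt((-705)**2 + (-6 - 19 + (-19)**2)**2)/8) - 1*(-366) = (5 + sqrt(497025 + (-6 - 19 + 361)**2)/8) + 366 = (5 + sqrt(497025 + 336**2)/8) + 366 = (5 + sqrt(497025 + 112896)/8) + 366 = (5 + sqrt(609921)/8) + 366 = (5 + (39*sqrt(401))/8) + 366 = (5 + 39*sqrt(401)/8) + 366 = 371 + 39*sqrt(401)/8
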